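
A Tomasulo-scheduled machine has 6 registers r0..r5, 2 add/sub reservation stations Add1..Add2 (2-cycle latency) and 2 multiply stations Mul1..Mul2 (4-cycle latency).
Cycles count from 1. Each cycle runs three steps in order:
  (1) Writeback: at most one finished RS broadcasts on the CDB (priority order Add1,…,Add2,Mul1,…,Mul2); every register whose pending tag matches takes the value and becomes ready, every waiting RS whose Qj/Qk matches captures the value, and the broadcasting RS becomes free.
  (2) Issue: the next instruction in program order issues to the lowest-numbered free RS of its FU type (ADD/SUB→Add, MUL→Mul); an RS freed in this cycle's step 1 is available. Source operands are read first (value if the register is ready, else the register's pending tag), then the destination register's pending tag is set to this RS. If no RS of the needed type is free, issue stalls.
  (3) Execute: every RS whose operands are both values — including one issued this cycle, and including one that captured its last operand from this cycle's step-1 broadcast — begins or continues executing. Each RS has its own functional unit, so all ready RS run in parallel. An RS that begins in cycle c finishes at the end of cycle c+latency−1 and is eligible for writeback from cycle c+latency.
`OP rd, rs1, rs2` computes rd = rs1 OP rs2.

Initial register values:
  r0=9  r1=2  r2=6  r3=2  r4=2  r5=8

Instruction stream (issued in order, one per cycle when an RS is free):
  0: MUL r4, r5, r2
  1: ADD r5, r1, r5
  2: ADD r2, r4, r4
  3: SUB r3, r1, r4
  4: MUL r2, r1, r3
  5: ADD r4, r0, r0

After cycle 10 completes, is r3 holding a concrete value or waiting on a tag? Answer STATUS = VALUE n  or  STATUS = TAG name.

c1: issue MUL r4<-Mul1 | r0:9,r1:2,r2:6,r3:2,r4:Mul1,r5:8
c2: issue ADD r5<-Add1 | r0:9,r1:2,r2:6,r3:2,r4:Mul1,r5:Add1
c3: issue ADD r2<-Add2 | r0:9,r1:2,r2:Add2,r3:2,r4:Mul1,r5:Add1
c4: CDB Add1=10; issue SUB r3<-Add1 | r0:9,r1:2,r2:Add2,r3:Add1,r4:Mul1,r5:10
c5: CDB Mul1=48; issue MUL r2<-Mul1 | r0:9,r1:2,r2:Mul1,r3:Add1,r4:48,r5:10
c6: stall | r0:9,r1:2,r2:Mul1,r3:Add1,r4:48,r5:10
c7: CDB Add1=-46; issue ADD r4<-Add1 | r0:9,r1:2,r2:Mul1,r3:-46,r4:Add1,r5:10
c8: CDB Add2=96 | r0:9,r1:2,r2:Mul1,r3:-46,r4:Add1,r5:10
c9: CDB Add1=18 | r0:9,r1:2,r2:Mul1,r3:-46,r4:18,r5:10
c10: - | r0:9,r1:2,r2:Mul1,r3:-46,r4:18,r5:10

STATUS = VALUE -46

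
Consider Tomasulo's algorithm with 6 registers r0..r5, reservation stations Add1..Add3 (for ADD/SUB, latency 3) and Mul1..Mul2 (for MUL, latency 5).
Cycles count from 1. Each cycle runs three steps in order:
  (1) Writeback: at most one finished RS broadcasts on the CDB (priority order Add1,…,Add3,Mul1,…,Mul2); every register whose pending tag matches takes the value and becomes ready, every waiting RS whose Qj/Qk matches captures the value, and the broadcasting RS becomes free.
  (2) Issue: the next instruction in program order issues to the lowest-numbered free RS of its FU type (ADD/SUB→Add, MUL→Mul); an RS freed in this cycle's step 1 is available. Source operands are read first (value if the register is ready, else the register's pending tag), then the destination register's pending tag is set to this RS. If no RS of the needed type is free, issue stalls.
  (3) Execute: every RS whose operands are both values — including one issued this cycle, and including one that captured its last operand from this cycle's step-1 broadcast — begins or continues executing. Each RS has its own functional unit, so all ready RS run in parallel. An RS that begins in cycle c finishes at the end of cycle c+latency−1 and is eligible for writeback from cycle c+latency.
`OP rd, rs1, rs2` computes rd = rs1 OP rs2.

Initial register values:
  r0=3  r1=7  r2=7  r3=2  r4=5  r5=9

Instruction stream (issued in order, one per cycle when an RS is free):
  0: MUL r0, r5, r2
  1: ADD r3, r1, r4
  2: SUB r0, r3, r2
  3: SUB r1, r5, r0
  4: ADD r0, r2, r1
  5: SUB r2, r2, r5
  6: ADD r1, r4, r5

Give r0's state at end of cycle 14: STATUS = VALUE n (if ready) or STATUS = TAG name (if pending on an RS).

  c1: issue MUL r0<-Mul1  regs: r0:Mul1,r1:7,r2:7,r3:2,r4:5,r5:9
  c2: issue ADD r3<-Add1  regs: r0:Mul1,r1:7,r2:7,r3:Add1,r4:5,r5:9
  c3: issue SUB r0<-Add2  regs: r0:Add2,r1:7,r2:7,r3:Add1,r4:5,r5:9
  c4: issue SUB r1<-Add3  regs: r0:Add2,r1:Add3,r2:7,r3:Add1,r4:5,r5:9
  c5: CDB Add1=12; issue ADD r0<-Add1  regs: r0:Add1,r1:Add3,r2:7,r3:12,r4:5,r5:9
  c6: CDB Mul1=63; stall  regs: r0:Add1,r1:Add3,r2:7,r3:12,r4:5,r5:9
  c7: stall  regs: r0:Add1,r1:Add3,r2:7,r3:12,r4:5,r5:9
  c8: CDB Add2=5; issue SUB r2<-Add2  regs: r0:Add1,r1:Add3,r2:Add2,r3:12,r4:5,r5:9
  c9: stall  regs: r0:Add1,r1:Add3,r2:Add2,r3:12,r4:5,r5:9
  c10: stall  regs: r0:Add1,r1:Add3,r2:Add2,r3:12,r4:5,r5:9
  c11: CDB Add2=-2; issue ADD r1<-Add2  regs: r0:Add1,r1:Add2,r2:-2,r3:12,r4:5,r5:9
  c12: CDB Add3=4  regs: r0:Add1,r1:Add2,r2:-2,r3:12,r4:5,r5:9
  c13: -  regs: r0:Add1,r1:Add2,r2:-2,r3:12,r4:5,r5:9
  c14: CDB Add2=14  regs: r0:Add1,r1:14,r2:-2,r3:12,r4:5,r5:9

STATUS = TAG Add1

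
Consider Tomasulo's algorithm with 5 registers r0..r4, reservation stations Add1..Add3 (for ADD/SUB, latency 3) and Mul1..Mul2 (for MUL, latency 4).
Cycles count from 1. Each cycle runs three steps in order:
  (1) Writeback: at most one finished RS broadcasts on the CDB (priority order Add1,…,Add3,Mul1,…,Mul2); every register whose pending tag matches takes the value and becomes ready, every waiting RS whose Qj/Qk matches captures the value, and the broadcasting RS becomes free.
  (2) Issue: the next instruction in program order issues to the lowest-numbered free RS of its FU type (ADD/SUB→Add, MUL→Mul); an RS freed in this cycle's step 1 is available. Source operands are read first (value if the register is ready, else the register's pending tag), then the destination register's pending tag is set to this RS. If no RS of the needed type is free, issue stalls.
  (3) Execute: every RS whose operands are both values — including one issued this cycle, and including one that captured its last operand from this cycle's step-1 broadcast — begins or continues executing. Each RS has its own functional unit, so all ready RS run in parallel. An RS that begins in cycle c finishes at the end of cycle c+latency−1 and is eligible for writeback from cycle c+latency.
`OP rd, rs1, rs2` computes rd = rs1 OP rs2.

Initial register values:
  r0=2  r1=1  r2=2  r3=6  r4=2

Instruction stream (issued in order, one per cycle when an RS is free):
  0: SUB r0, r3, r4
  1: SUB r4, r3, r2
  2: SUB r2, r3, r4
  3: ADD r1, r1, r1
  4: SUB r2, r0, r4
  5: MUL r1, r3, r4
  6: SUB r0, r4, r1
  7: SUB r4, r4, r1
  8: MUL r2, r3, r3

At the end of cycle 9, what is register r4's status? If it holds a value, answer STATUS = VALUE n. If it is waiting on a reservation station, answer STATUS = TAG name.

cycle 1: issue SUB r0<-Add1 // r0:Add1,r1:1,r2:2,r3:6,r4:2
cycle 2: issue SUB r4<-Add2 // r0:Add1,r1:1,r2:2,r3:6,r4:Add2
cycle 3: issue SUB r2<-Add3 // r0:Add1,r1:1,r2:Add3,r3:6,r4:Add2
cycle 4: CDB Add1=4; issue ADD r1<-Add1 // r0:4,r1:Add1,r2:Add3,r3:6,r4:Add2
cycle 5: CDB Add2=4; issue SUB r2<-Add2 // r0:4,r1:Add1,r2:Add2,r3:6,r4:4
cycle 6: issue MUL r1<-Mul1 // r0:4,r1:Mul1,r2:Add2,r3:6,r4:4
cycle 7: CDB Add1=2; issue SUB r0<-Add1 // r0:Add1,r1:Mul1,r2:Add2,r3:6,r4:4
cycle 8: CDB Add2=0; issue SUB r4<-Add2 // r0:Add1,r1:Mul1,r2:0,r3:6,r4:Add2
cycle 9: CDB Add3=2; issue MUL r2<-Mul2 // r0:Add1,r1:Mul1,r2:Mul2,r3:6,r4:Add2

STATUS = TAG Add2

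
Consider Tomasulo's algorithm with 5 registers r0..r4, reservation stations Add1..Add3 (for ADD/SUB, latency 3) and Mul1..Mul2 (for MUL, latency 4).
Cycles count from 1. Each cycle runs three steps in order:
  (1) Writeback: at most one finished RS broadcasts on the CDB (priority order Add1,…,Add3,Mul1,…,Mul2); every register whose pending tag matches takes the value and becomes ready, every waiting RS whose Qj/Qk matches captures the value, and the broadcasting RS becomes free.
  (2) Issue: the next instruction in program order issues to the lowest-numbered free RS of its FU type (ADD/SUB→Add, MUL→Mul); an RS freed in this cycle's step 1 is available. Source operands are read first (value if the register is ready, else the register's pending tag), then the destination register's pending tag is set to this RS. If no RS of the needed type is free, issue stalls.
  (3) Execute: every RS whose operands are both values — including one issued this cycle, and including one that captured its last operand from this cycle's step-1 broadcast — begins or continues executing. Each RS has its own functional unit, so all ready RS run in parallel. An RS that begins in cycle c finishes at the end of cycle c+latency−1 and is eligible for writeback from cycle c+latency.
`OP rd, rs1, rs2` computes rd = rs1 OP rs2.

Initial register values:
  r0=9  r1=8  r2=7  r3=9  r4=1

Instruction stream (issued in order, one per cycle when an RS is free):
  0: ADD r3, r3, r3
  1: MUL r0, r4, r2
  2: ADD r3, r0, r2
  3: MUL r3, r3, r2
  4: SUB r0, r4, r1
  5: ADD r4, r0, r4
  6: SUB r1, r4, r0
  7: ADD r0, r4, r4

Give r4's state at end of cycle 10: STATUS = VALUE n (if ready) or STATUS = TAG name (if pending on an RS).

c1: issue ADD r3<-Add1 | r0:9,r1:8,r2:7,r3:Add1,r4:1
c2: issue MUL r0<-Mul1 | r0:Mul1,r1:8,r2:7,r3:Add1,r4:1
c3: issue ADD r3<-Add2 | r0:Mul1,r1:8,r2:7,r3:Add2,r4:1
c4: CDB Add1=18; issue MUL r3<-Mul2 | r0:Mul1,r1:8,r2:7,r3:Mul2,r4:1
c5: issue SUB r0<-Add1 | r0:Add1,r1:8,r2:7,r3:Mul2,r4:1
c6: CDB Mul1=7; issue ADD r4<-Add3 | r0:Add1,r1:8,r2:7,r3:Mul2,r4:Add3
c7: stall | r0:Add1,r1:8,r2:7,r3:Mul2,r4:Add3
c8: CDB Add1=-7; issue SUB r1<-Add1 | r0:-7,r1:Add1,r2:7,r3:Mul2,r4:Add3
c9: CDB Add2=14; issue ADD r0<-Add2 | r0:Add2,r1:Add1,r2:7,r3:Mul2,r4:Add3
c10: - | r0:Add2,r1:Add1,r2:7,r3:Mul2,r4:Add3

STATUS = TAG Add3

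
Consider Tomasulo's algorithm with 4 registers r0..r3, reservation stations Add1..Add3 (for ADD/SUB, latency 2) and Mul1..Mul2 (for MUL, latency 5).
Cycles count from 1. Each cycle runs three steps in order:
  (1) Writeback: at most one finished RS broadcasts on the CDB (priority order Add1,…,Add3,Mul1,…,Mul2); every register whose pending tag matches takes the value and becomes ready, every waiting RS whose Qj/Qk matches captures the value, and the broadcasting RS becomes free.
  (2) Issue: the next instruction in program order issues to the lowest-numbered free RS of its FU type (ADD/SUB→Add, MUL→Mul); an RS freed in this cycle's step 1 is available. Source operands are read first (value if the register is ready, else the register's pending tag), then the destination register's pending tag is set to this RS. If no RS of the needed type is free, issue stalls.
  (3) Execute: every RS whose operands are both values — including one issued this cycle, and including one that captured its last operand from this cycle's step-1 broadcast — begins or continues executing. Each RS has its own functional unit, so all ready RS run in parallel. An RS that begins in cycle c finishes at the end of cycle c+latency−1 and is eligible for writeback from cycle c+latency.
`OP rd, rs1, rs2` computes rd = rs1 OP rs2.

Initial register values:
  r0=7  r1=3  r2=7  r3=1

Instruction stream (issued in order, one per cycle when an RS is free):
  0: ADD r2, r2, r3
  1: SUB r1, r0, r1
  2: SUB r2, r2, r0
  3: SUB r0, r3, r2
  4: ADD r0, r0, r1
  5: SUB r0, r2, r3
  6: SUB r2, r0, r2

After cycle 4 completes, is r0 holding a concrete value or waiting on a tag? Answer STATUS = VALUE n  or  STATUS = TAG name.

cycle 1: issue ADD r2<-Add1 // r0:7,r1:3,r2:Add1,r3:1
cycle 2: issue SUB r1<-Add2 // r0:7,r1:Add2,r2:Add1,r3:1
cycle 3: CDB Add1=8; issue SUB r2<-Add1 // r0:7,r1:Add2,r2:Add1,r3:1
cycle 4: CDB Add2=4; issue SUB r0<-Add2 // r0:Add2,r1:4,r2:Add1,r3:1

STATUS = TAG Add2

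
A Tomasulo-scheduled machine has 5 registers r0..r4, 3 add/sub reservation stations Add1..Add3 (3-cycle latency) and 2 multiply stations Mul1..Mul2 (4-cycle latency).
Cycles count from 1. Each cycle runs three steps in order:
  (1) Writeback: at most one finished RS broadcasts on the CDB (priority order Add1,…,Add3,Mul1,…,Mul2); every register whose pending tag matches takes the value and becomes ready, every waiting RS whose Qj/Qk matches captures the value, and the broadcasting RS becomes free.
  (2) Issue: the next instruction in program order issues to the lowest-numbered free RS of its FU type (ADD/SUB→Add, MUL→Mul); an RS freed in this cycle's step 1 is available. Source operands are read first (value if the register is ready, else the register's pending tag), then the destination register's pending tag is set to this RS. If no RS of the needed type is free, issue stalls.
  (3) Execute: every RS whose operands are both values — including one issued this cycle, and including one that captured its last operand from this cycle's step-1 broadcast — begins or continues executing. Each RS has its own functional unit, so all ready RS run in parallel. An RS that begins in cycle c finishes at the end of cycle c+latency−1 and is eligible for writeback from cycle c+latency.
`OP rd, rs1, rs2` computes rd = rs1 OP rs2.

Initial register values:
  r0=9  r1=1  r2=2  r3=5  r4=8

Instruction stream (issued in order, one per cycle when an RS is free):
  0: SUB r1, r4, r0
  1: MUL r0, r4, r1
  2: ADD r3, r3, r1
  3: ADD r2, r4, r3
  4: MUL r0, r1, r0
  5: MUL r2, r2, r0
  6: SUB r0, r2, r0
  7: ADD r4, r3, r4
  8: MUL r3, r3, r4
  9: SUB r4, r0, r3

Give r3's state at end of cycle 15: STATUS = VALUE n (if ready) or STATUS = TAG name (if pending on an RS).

STATUS = TAG Mul2

  c1: issue SUB r1<-Add1  regs: r0:9,r1:Add1,r2:2,r3:5,r4:8
  c2: issue MUL r0<-Mul1  regs: r0:Mul1,r1:Add1,r2:2,r3:5,r4:8
  c3: issue ADD r3<-Add2  regs: r0:Mul1,r1:Add1,r2:2,r3:Add2,r4:8
  c4: CDB Add1=-1; issue ADD r2<-Add1  regs: r0:Mul1,r1:-1,r2:Add1,r3:Add2,r4:8
  c5: issue MUL r0<-Mul2  regs: r0:Mul2,r1:-1,r2:Add1,r3:Add2,r4:8
  c6: stall  regs: r0:Mul2,r1:-1,r2:Add1,r3:Add2,r4:8
  c7: CDB Add2=4; stall  regs: r0:Mul2,r1:-1,r2:Add1,r3:4,r4:8
  c8: CDB Mul1=-8; issue MUL r2<-Mul1  regs: r0:Mul2,r1:-1,r2:Mul1,r3:4,r4:8
  c9: issue SUB r0<-Add2  regs: r0:Add2,r1:-1,r2:Mul1,r3:4,r4:8
  c10: CDB Add1=12; issue ADD r4<-Add1  regs: r0:Add2,r1:-1,r2:Mul1,r3:4,r4:Add1
  c11: stall  regs: r0:Add2,r1:-1,r2:Mul1,r3:4,r4:Add1
  c12: CDB Mul2=8; issue MUL r3<-Mul2  regs: r0:Add2,r1:-1,r2:Mul1,r3:Mul2,r4:Add1
  c13: CDB Add1=12; issue SUB r4<-Add1  regs: r0:Add2,r1:-1,r2:Mul1,r3:Mul2,r4:Add1
  c14: -  regs: r0:Add2,r1:-1,r2:Mul1,r3:Mul2,r4:Add1
  c15: -  regs: r0:Add2,r1:-1,r2:Mul1,r3:Mul2,r4:Add1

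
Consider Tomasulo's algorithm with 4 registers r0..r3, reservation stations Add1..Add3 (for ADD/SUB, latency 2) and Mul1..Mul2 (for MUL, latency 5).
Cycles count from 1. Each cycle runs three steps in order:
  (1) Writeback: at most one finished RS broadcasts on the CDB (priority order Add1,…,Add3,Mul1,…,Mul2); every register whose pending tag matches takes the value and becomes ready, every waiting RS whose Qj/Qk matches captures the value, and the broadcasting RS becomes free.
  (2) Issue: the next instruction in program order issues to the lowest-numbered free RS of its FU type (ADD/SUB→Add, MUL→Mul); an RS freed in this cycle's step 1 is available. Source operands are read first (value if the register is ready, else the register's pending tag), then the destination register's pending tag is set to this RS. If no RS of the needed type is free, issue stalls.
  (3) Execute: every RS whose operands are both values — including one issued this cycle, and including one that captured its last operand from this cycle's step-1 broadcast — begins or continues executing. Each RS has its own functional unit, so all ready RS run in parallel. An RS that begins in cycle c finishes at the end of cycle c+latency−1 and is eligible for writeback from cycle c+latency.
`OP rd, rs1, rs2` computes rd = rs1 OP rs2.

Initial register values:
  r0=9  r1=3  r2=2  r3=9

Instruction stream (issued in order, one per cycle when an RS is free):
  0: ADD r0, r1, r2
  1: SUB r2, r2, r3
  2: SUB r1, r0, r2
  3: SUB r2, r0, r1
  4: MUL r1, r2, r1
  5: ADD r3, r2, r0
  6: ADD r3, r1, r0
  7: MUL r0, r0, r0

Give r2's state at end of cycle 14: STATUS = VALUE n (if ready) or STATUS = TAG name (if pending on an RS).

STATUS = VALUE -7

  c1: issue ADD r0<-Add1  regs: r0:Add1,r1:3,r2:2,r3:9
  c2: issue SUB r2<-Add2  regs: r0:Add1,r1:3,r2:Add2,r3:9
  c3: CDB Add1=5; issue SUB r1<-Add1  regs: r0:5,r1:Add1,r2:Add2,r3:9
  c4: CDB Add2=-7; issue SUB r2<-Add2  regs: r0:5,r1:Add1,r2:Add2,r3:9
  c5: issue MUL r1<-Mul1  regs: r0:5,r1:Mul1,r2:Add2,r3:9
  c6: CDB Add1=12; issue ADD r3<-Add1  regs: r0:5,r1:Mul1,r2:Add2,r3:Add1
  c7: issue ADD r3<-Add3  regs: r0:5,r1:Mul1,r2:Add2,r3:Add3
  c8: CDB Add2=-7; issue MUL r0<-Mul2  regs: r0:Mul2,r1:Mul1,r2:-7,r3:Add3
  c9: -  regs: r0:Mul2,r1:Mul1,r2:-7,r3:Add3
  c10: CDB Add1=-2  regs: r0:Mul2,r1:Mul1,r2:-7,r3:Add3
  c11: -  regs: r0:Mul2,r1:Mul1,r2:-7,r3:Add3
  c12: -  regs: r0:Mul2,r1:Mul1,r2:-7,r3:Add3
  c13: CDB Mul1=-84  regs: r0:Mul2,r1:-84,r2:-7,r3:Add3
  c14: CDB Mul2=25  regs: r0:25,r1:-84,r2:-7,r3:Add3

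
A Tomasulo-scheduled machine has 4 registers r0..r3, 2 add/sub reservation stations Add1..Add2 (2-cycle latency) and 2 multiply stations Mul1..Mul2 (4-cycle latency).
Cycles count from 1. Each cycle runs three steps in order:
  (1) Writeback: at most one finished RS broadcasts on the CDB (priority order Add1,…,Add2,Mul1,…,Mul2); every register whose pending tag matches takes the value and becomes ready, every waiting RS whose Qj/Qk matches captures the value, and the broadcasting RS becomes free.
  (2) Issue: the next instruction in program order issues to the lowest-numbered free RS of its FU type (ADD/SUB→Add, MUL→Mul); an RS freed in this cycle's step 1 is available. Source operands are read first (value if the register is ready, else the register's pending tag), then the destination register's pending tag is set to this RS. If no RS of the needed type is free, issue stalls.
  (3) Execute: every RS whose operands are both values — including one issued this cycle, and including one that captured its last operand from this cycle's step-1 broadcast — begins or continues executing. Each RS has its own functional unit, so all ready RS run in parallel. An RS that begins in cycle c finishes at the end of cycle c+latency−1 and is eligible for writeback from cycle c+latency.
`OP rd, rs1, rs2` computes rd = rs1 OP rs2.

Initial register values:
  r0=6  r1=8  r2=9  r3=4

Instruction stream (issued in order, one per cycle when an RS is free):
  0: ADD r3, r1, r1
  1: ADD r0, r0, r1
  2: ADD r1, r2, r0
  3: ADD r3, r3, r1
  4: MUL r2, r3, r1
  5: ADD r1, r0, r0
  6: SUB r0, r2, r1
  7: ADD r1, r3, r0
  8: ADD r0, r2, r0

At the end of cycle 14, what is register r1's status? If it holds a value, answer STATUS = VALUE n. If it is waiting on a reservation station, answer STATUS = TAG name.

STATUS = TAG Add2

c1: issue ADD r3<-Add1 | r0:6,r1:8,r2:9,r3:Add1
c2: issue ADD r0<-Add2 | r0:Add2,r1:8,r2:9,r3:Add1
c3: CDB Add1=16; issue ADD r1<-Add1 | r0:Add2,r1:Add1,r2:9,r3:16
c4: CDB Add2=14; issue ADD r3<-Add2 | r0:14,r1:Add1,r2:9,r3:Add2
c5: issue MUL r2<-Mul1 | r0:14,r1:Add1,r2:Mul1,r3:Add2
c6: CDB Add1=23; issue ADD r1<-Add1 | r0:14,r1:Add1,r2:Mul1,r3:Add2
c7: stall | r0:14,r1:Add1,r2:Mul1,r3:Add2
c8: CDB Add1=28; issue SUB r0<-Add1 | r0:Add1,r1:28,r2:Mul1,r3:Add2
c9: CDB Add2=39; issue ADD r1<-Add2 | r0:Add1,r1:Add2,r2:Mul1,r3:39
c10: stall | r0:Add1,r1:Add2,r2:Mul1,r3:39
c11: stall | r0:Add1,r1:Add2,r2:Mul1,r3:39
c12: stall | r0:Add1,r1:Add2,r2:Mul1,r3:39
c13: CDB Mul1=897; stall | r0:Add1,r1:Add2,r2:897,r3:39
c14: stall | r0:Add1,r1:Add2,r2:897,r3:39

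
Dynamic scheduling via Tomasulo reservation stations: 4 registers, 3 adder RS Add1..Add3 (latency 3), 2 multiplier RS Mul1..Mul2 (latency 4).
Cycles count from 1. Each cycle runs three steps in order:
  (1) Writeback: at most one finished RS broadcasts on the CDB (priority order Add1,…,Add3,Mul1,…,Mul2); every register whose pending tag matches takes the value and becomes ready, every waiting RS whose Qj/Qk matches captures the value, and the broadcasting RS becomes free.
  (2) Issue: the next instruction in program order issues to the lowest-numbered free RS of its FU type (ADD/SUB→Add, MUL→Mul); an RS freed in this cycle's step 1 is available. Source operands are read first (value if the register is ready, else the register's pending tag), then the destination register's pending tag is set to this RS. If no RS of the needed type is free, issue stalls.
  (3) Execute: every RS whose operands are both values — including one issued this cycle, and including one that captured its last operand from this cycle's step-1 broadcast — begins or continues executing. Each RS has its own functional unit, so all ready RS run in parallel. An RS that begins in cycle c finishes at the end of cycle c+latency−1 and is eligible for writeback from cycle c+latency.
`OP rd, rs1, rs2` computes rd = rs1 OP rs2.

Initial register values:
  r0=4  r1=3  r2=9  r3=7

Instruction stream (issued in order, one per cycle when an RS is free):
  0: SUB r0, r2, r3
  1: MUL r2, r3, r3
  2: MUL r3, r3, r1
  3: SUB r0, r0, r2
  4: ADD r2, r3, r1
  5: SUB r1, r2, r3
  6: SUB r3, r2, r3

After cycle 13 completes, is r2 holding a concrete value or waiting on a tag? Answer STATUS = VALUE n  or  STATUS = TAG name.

  c1: issue SUB r0<-Add1  regs: r0:Add1,r1:3,r2:9,r3:7
  c2: issue MUL r2<-Mul1  regs: r0:Add1,r1:3,r2:Mul1,r3:7
  c3: issue MUL r3<-Mul2  regs: r0:Add1,r1:3,r2:Mul1,r3:Mul2
  c4: CDB Add1=2; issue SUB r0<-Add1  regs: r0:Add1,r1:3,r2:Mul1,r3:Mul2
  c5: issue ADD r2<-Add2  regs: r0:Add1,r1:3,r2:Add2,r3:Mul2
  c6: CDB Mul1=49; issue SUB r1<-Add3  regs: r0:Add1,r1:Add3,r2:Add2,r3:Mul2
  c7: CDB Mul2=21; stall  regs: r0:Add1,r1:Add3,r2:Add2,r3:21
  c8: stall  regs: r0:Add1,r1:Add3,r2:Add2,r3:21
  c9: CDB Add1=-47; issue SUB r3<-Add1  regs: r0:-47,r1:Add3,r2:Add2,r3:Add1
  c10: CDB Add2=24  regs: r0:-47,r1:Add3,r2:24,r3:Add1
  c11: -  regs: r0:-47,r1:Add3,r2:24,r3:Add1
  c12: -  regs: r0:-47,r1:Add3,r2:24,r3:Add1
  c13: CDB Add1=3  regs: r0:-47,r1:Add3,r2:24,r3:3

STATUS = VALUE 24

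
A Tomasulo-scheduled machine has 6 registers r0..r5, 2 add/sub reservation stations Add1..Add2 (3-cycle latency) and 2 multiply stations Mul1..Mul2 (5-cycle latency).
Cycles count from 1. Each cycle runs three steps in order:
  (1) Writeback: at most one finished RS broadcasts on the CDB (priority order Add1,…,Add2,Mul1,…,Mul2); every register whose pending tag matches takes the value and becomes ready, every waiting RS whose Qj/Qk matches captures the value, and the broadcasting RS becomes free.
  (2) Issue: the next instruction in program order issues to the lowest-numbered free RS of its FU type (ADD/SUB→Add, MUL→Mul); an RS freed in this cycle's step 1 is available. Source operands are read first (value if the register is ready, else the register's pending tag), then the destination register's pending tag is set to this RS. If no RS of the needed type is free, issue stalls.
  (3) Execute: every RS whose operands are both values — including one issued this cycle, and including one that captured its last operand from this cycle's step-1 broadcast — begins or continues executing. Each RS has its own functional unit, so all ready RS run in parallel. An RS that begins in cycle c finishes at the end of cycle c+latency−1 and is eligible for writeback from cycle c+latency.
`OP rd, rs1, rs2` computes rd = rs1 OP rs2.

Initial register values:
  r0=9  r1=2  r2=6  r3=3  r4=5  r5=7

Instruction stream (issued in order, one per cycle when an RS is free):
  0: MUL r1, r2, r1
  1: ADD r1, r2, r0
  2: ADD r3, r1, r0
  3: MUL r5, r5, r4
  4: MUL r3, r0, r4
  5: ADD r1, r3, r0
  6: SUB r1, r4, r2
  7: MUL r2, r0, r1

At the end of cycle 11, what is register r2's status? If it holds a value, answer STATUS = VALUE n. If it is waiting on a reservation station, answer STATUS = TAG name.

  c1: issue MUL r1<-Mul1  regs: r0:9,r1:Mul1,r2:6,r3:3,r4:5,r5:7
  c2: issue ADD r1<-Add1  regs: r0:9,r1:Add1,r2:6,r3:3,r4:5,r5:7
  c3: issue ADD r3<-Add2  regs: r0:9,r1:Add1,r2:6,r3:Add2,r4:5,r5:7
  c4: issue MUL r5<-Mul2  regs: r0:9,r1:Add1,r2:6,r3:Add2,r4:5,r5:Mul2
  c5: CDB Add1=15; stall  regs: r0:9,r1:15,r2:6,r3:Add2,r4:5,r5:Mul2
  c6: CDB Mul1=12; issue MUL r3<-Mul1  regs: r0:9,r1:15,r2:6,r3:Mul1,r4:5,r5:Mul2
  c7: issue ADD r1<-Add1  regs: r0:9,r1:Add1,r2:6,r3:Mul1,r4:5,r5:Mul2
  c8: CDB Add2=24; issue SUB r1<-Add2  regs: r0:9,r1:Add2,r2:6,r3:Mul1,r4:5,r5:Mul2
  c9: CDB Mul2=35; issue MUL r2<-Mul2  regs: r0:9,r1:Add2,r2:Mul2,r3:Mul1,r4:5,r5:35
  c10: -  regs: r0:9,r1:Add2,r2:Mul2,r3:Mul1,r4:5,r5:35
  c11: CDB Add2=-1  regs: r0:9,r1:-1,r2:Mul2,r3:Mul1,r4:5,r5:35

STATUS = TAG Mul2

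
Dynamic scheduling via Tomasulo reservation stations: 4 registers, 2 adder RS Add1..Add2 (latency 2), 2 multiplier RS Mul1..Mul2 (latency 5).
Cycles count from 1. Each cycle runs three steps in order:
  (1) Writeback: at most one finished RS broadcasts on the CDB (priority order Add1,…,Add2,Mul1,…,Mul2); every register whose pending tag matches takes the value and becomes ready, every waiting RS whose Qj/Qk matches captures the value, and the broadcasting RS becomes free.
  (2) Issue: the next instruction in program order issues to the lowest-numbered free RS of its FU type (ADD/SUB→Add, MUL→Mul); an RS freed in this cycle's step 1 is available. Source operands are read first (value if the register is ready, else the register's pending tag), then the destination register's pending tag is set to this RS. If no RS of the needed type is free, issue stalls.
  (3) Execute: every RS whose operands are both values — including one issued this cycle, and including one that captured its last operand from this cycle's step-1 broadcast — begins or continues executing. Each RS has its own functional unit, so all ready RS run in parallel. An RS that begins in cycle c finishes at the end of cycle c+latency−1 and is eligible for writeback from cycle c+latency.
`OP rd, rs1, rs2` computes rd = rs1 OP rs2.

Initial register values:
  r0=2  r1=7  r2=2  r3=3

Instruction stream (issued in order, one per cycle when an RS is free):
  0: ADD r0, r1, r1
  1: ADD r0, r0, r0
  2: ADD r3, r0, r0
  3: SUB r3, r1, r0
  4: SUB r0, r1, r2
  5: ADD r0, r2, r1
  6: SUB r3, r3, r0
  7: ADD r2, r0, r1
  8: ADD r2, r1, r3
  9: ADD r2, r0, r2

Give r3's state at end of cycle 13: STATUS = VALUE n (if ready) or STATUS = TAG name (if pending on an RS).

STATUS = VALUE -30

cycle 1: issue ADD r0<-Add1 // r0:Add1,r1:7,r2:2,r3:3
cycle 2: issue ADD r0<-Add2 // r0:Add2,r1:7,r2:2,r3:3
cycle 3: CDB Add1=14; issue ADD r3<-Add1 // r0:Add2,r1:7,r2:2,r3:Add1
cycle 4: stall // r0:Add2,r1:7,r2:2,r3:Add1
cycle 5: CDB Add2=28; issue SUB r3<-Add2 // r0:28,r1:7,r2:2,r3:Add2
cycle 6: stall // r0:28,r1:7,r2:2,r3:Add2
cycle 7: CDB Add1=56; issue SUB r0<-Add1 // r0:Add1,r1:7,r2:2,r3:Add2
cycle 8: CDB Add2=-21; issue ADD r0<-Add2 // r0:Add2,r1:7,r2:2,r3:-21
cycle 9: CDB Add1=5; issue SUB r3<-Add1 // r0:Add2,r1:7,r2:2,r3:Add1
cycle 10: CDB Add2=9; issue ADD r2<-Add2 // r0:9,r1:7,r2:Add2,r3:Add1
cycle 11: stall // r0:9,r1:7,r2:Add2,r3:Add1
cycle 12: CDB Add1=-30; issue ADD r2<-Add1 // r0:9,r1:7,r2:Add1,r3:-30
cycle 13: CDB Add2=16; issue ADD r2<-Add2 // r0:9,r1:7,r2:Add2,r3:-30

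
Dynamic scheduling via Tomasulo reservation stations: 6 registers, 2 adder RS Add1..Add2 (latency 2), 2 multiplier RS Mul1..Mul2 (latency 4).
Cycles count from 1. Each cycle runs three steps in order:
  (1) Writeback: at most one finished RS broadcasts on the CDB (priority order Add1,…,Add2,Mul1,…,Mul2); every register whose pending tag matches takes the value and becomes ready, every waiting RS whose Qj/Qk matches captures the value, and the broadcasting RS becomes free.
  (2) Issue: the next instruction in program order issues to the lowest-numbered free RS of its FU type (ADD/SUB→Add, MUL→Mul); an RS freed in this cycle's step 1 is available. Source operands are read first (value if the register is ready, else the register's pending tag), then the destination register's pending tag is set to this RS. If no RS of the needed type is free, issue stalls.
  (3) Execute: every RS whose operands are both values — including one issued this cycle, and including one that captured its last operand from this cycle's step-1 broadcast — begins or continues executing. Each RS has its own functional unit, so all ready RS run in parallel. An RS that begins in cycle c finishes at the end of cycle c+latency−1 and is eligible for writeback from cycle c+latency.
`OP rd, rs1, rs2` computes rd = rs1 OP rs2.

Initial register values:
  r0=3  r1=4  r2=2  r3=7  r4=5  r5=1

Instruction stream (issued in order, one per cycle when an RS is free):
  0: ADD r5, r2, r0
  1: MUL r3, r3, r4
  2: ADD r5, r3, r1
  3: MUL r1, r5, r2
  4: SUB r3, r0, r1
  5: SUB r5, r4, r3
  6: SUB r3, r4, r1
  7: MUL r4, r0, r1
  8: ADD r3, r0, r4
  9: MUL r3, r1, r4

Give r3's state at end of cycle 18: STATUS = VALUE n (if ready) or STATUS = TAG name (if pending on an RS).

STATUS = TAG Mul2

  c1: issue ADD r5<-Add1  regs: r0:3,r1:4,r2:2,r3:7,r4:5,r5:Add1
  c2: issue MUL r3<-Mul1  regs: r0:3,r1:4,r2:2,r3:Mul1,r4:5,r5:Add1
  c3: CDB Add1=5; issue ADD r5<-Add1  regs: r0:3,r1:4,r2:2,r3:Mul1,r4:5,r5:Add1
  c4: issue MUL r1<-Mul2  regs: r0:3,r1:Mul2,r2:2,r3:Mul1,r4:5,r5:Add1
  c5: issue SUB r3<-Add2  regs: r0:3,r1:Mul2,r2:2,r3:Add2,r4:5,r5:Add1
  c6: CDB Mul1=35; stall  regs: r0:3,r1:Mul2,r2:2,r3:Add2,r4:5,r5:Add1
  c7: stall  regs: r0:3,r1:Mul2,r2:2,r3:Add2,r4:5,r5:Add1
  c8: CDB Add1=39; issue SUB r5<-Add1  regs: r0:3,r1:Mul2,r2:2,r3:Add2,r4:5,r5:Add1
  c9: stall  regs: r0:3,r1:Mul2,r2:2,r3:Add2,r4:5,r5:Add1
  c10: stall  regs: r0:3,r1:Mul2,r2:2,r3:Add2,r4:5,r5:Add1
  c11: stall  regs: r0:3,r1:Mul2,r2:2,r3:Add2,r4:5,r5:Add1
  c12: CDB Mul2=78; stall  regs: r0:3,r1:78,r2:2,r3:Add2,r4:5,r5:Add1
  c13: stall  regs: r0:3,r1:78,r2:2,r3:Add2,r4:5,r5:Add1
  c14: CDB Add2=-75; issue SUB r3<-Add2  regs: r0:3,r1:78,r2:2,r3:Add2,r4:5,r5:Add1
  c15: issue MUL r4<-Mul1  regs: r0:3,r1:78,r2:2,r3:Add2,r4:Mul1,r5:Add1
  c16: CDB Add1=80; issue ADD r3<-Add1  regs: r0:3,r1:78,r2:2,r3:Add1,r4:Mul1,r5:80
  c17: CDB Add2=-73; issue MUL r3<-Mul2  regs: r0:3,r1:78,r2:2,r3:Mul2,r4:Mul1,r5:80
  c18: -  regs: r0:3,r1:78,r2:2,r3:Mul2,r4:Mul1,r5:80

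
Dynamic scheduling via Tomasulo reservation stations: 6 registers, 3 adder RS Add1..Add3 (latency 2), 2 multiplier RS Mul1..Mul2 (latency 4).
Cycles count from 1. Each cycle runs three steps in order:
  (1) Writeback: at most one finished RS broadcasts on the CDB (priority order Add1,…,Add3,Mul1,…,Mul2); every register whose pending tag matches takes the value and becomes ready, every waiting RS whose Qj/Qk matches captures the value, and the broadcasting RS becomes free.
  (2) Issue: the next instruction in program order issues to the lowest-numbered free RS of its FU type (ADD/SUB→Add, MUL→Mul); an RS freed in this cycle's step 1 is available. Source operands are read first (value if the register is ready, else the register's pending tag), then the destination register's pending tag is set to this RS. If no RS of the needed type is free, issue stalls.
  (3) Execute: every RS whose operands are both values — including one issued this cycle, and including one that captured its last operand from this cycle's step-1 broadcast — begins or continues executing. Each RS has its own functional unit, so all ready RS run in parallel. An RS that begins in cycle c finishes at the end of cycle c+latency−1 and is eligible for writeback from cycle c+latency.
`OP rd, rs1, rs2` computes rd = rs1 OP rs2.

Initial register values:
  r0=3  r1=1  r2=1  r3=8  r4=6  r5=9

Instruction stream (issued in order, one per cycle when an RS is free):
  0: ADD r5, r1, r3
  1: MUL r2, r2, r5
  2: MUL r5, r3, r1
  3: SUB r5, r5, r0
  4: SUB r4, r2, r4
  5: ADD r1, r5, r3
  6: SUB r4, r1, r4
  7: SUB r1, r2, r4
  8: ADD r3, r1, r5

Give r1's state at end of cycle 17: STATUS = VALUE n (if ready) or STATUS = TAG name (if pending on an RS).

STATUS = VALUE -1

cycle 1: issue ADD r5<-Add1 // r0:3,r1:1,r2:1,r3:8,r4:6,r5:Add1
cycle 2: issue MUL r2<-Mul1 // r0:3,r1:1,r2:Mul1,r3:8,r4:6,r5:Add1
cycle 3: CDB Add1=9; issue MUL r5<-Mul2 // r0:3,r1:1,r2:Mul1,r3:8,r4:6,r5:Mul2
cycle 4: issue SUB r5<-Add1 // r0:3,r1:1,r2:Mul1,r3:8,r4:6,r5:Add1
cycle 5: issue SUB r4<-Add2 // r0:3,r1:1,r2:Mul1,r3:8,r4:Add2,r5:Add1
cycle 6: issue ADD r1<-Add3 // r0:3,r1:Add3,r2:Mul1,r3:8,r4:Add2,r5:Add1
cycle 7: CDB Mul1=9; stall // r0:3,r1:Add3,r2:9,r3:8,r4:Add2,r5:Add1
cycle 8: CDB Mul2=8; stall // r0:3,r1:Add3,r2:9,r3:8,r4:Add2,r5:Add1
cycle 9: CDB Add2=3; issue SUB r4<-Add2 // r0:3,r1:Add3,r2:9,r3:8,r4:Add2,r5:Add1
cycle 10: CDB Add1=5; issue SUB r1<-Add1 // r0:3,r1:Add1,r2:9,r3:8,r4:Add2,r5:5
cycle 11: stall // r0:3,r1:Add1,r2:9,r3:8,r4:Add2,r5:5
cycle 12: CDB Add3=13; issue ADD r3<-Add3 // r0:3,r1:Add1,r2:9,r3:Add3,r4:Add2,r5:5
cycle 13: - // r0:3,r1:Add1,r2:9,r3:Add3,r4:Add2,r5:5
cycle 14: CDB Add2=10 // r0:3,r1:Add1,r2:9,r3:Add3,r4:10,r5:5
cycle 15: - // r0:3,r1:Add1,r2:9,r3:Add3,r4:10,r5:5
cycle 16: CDB Add1=-1 // r0:3,r1:-1,r2:9,r3:Add3,r4:10,r5:5
cycle 17: - // r0:3,r1:-1,r2:9,r3:Add3,r4:10,r5:5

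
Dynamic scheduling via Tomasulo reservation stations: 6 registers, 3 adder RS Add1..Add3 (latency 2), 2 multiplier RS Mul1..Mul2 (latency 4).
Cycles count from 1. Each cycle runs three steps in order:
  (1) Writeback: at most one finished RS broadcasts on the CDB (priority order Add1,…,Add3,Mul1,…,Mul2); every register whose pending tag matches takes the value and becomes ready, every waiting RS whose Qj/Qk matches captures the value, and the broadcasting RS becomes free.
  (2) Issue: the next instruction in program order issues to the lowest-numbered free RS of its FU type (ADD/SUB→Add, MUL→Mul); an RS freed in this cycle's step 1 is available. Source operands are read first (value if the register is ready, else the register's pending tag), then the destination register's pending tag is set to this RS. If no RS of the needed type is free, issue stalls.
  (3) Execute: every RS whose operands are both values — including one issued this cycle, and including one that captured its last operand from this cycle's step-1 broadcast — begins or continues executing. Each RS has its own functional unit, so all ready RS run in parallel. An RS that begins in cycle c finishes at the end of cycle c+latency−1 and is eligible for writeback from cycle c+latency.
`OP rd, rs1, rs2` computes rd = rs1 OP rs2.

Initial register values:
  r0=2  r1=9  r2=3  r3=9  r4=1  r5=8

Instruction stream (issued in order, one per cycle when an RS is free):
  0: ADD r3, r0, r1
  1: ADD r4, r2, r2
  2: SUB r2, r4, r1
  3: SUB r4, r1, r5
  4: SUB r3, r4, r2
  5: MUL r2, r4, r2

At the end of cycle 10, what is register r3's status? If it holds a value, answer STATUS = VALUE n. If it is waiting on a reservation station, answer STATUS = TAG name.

STATUS = VALUE 4

c1: issue ADD r3<-Add1 | r0:2,r1:9,r2:3,r3:Add1,r4:1,r5:8
c2: issue ADD r4<-Add2 | r0:2,r1:9,r2:3,r3:Add1,r4:Add2,r5:8
c3: CDB Add1=11; issue SUB r2<-Add1 | r0:2,r1:9,r2:Add1,r3:11,r4:Add2,r5:8
c4: CDB Add2=6; issue SUB r4<-Add2 | r0:2,r1:9,r2:Add1,r3:11,r4:Add2,r5:8
c5: issue SUB r3<-Add3 | r0:2,r1:9,r2:Add1,r3:Add3,r4:Add2,r5:8
c6: CDB Add1=-3; issue MUL r2<-Mul1 | r0:2,r1:9,r2:Mul1,r3:Add3,r4:Add2,r5:8
c7: CDB Add2=1 | r0:2,r1:9,r2:Mul1,r3:Add3,r4:1,r5:8
c8: - | r0:2,r1:9,r2:Mul1,r3:Add3,r4:1,r5:8
c9: CDB Add3=4 | r0:2,r1:9,r2:Mul1,r3:4,r4:1,r5:8
c10: - | r0:2,r1:9,r2:Mul1,r3:4,r4:1,r5:8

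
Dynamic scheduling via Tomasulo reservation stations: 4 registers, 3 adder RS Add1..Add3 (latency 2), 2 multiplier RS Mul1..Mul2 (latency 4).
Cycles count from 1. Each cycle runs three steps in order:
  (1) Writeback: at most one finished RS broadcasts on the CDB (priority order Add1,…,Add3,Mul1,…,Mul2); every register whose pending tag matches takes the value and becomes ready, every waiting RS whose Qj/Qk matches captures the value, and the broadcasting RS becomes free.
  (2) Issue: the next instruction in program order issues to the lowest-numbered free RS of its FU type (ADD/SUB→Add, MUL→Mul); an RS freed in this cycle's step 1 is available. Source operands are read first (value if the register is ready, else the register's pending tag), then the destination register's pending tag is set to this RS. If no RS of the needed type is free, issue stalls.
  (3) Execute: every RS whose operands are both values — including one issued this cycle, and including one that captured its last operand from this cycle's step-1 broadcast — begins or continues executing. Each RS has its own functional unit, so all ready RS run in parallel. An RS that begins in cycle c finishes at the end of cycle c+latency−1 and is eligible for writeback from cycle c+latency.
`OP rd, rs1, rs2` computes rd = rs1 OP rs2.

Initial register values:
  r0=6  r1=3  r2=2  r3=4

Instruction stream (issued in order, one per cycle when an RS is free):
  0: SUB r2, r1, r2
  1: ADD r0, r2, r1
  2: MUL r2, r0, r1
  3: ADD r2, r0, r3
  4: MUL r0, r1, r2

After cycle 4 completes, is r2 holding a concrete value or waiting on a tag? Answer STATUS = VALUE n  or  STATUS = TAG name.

c1: issue SUB r2<-Add1 | r0:6,r1:3,r2:Add1,r3:4
c2: issue ADD r0<-Add2 | r0:Add2,r1:3,r2:Add1,r3:4
c3: CDB Add1=1; issue MUL r2<-Mul1 | r0:Add2,r1:3,r2:Mul1,r3:4
c4: issue ADD r2<-Add1 | r0:Add2,r1:3,r2:Add1,r3:4

STATUS = TAG Add1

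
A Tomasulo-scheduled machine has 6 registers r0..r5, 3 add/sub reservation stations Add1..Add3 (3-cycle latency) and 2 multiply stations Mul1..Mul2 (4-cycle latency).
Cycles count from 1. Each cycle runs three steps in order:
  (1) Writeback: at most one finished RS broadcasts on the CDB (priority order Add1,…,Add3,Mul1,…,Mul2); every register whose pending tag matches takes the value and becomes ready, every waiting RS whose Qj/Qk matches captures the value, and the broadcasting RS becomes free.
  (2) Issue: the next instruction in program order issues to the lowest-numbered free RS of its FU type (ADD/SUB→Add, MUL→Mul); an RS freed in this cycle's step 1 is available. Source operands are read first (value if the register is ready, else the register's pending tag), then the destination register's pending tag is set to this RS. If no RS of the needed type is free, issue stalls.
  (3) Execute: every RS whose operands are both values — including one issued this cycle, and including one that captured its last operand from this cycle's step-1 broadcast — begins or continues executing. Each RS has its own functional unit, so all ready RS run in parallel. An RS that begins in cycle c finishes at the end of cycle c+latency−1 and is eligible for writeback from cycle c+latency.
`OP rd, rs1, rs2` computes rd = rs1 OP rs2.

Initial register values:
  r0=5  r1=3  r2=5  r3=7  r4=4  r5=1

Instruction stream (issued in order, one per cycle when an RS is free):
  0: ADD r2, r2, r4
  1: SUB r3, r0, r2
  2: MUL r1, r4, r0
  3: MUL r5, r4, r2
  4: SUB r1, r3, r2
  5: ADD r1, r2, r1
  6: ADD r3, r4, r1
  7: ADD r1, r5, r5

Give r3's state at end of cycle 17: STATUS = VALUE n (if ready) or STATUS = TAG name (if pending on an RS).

STATUS = VALUE 0

cycle 1: issue ADD r2<-Add1 // r0:5,r1:3,r2:Add1,r3:7,r4:4,r5:1
cycle 2: issue SUB r3<-Add2 // r0:5,r1:3,r2:Add1,r3:Add2,r4:4,r5:1
cycle 3: issue MUL r1<-Mul1 // r0:5,r1:Mul1,r2:Add1,r3:Add2,r4:4,r5:1
cycle 4: CDB Add1=9; issue MUL r5<-Mul2 // r0:5,r1:Mul1,r2:9,r3:Add2,r4:4,r5:Mul2
cycle 5: issue SUB r1<-Add1 // r0:5,r1:Add1,r2:9,r3:Add2,r4:4,r5:Mul2
cycle 6: issue ADD r1<-Add3 // r0:5,r1:Add3,r2:9,r3:Add2,r4:4,r5:Mul2
cycle 7: CDB Add2=-4; issue ADD r3<-Add2 // r0:5,r1:Add3,r2:9,r3:Add2,r4:4,r5:Mul2
cycle 8: CDB Mul1=20; stall // r0:5,r1:Add3,r2:9,r3:Add2,r4:4,r5:Mul2
cycle 9: CDB Mul2=36; stall // r0:5,r1:Add3,r2:9,r3:Add2,r4:4,r5:36
cycle 10: CDB Add1=-13; issue ADD r1<-Add1 // r0:5,r1:Add1,r2:9,r3:Add2,r4:4,r5:36
cycle 11: - // r0:5,r1:Add1,r2:9,r3:Add2,r4:4,r5:36
cycle 12: - // r0:5,r1:Add1,r2:9,r3:Add2,r4:4,r5:36
cycle 13: CDB Add1=72 // r0:5,r1:72,r2:9,r3:Add2,r4:4,r5:36
cycle 14: CDB Add3=-4 // r0:5,r1:72,r2:9,r3:Add2,r4:4,r5:36
cycle 15: - // r0:5,r1:72,r2:9,r3:Add2,r4:4,r5:36
cycle 16: - // r0:5,r1:72,r2:9,r3:Add2,r4:4,r5:36
cycle 17: CDB Add2=0 // r0:5,r1:72,r2:9,r3:0,r4:4,r5:36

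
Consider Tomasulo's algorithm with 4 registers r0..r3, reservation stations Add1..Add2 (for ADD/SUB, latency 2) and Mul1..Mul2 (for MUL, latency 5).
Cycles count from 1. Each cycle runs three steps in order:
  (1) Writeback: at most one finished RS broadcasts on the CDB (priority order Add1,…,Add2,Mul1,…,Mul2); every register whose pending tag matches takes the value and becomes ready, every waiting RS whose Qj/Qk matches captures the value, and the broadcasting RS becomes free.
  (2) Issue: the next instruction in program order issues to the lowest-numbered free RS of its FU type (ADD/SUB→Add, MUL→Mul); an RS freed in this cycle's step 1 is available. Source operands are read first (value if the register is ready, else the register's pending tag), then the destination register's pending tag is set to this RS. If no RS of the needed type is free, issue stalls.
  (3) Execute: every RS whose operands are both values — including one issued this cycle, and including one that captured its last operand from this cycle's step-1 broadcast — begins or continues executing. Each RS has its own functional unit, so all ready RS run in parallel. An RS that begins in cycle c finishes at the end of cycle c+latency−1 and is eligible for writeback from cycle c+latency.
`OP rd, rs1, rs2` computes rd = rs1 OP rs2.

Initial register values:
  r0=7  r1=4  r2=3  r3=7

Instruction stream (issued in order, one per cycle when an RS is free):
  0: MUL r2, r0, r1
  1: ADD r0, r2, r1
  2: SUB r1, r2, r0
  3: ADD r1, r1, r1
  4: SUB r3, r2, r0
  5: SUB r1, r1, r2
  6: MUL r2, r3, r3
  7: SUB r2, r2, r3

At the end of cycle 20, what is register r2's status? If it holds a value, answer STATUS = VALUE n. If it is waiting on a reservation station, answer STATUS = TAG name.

STATUS = VALUE 20

  c1: issue MUL r2<-Mul1  regs: r0:7,r1:4,r2:Mul1,r3:7
  c2: issue ADD r0<-Add1  regs: r0:Add1,r1:4,r2:Mul1,r3:7
  c3: issue SUB r1<-Add2  regs: r0:Add1,r1:Add2,r2:Mul1,r3:7
  c4: stall  regs: r0:Add1,r1:Add2,r2:Mul1,r3:7
  c5: stall  regs: r0:Add1,r1:Add2,r2:Mul1,r3:7
  c6: CDB Mul1=28; stall  regs: r0:Add1,r1:Add2,r2:28,r3:7
  c7: stall  regs: r0:Add1,r1:Add2,r2:28,r3:7
  c8: CDB Add1=32; issue ADD r1<-Add1  regs: r0:32,r1:Add1,r2:28,r3:7
  c9: stall  regs: r0:32,r1:Add1,r2:28,r3:7
  c10: CDB Add2=-4; issue SUB r3<-Add2  regs: r0:32,r1:Add1,r2:28,r3:Add2
  c11: stall  regs: r0:32,r1:Add1,r2:28,r3:Add2
  c12: CDB Add1=-8; issue SUB r1<-Add1  regs: r0:32,r1:Add1,r2:28,r3:Add2
  c13: CDB Add2=-4; issue MUL r2<-Mul1  regs: r0:32,r1:Add1,r2:Mul1,r3:-4
  c14: CDB Add1=-36; issue SUB r2<-Add1  regs: r0:32,r1:-36,r2:Add1,r3:-4
  c15: -  regs: r0:32,r1:-36,r2:Add1,r3:-4
  c16: -  regs: r0:32,r1:-36,r2:Add1,r3:-4
  c17: -  regs: r0:32,r1:-36,r2:Add1,r3:-4
  c18: CDB Mul1=16  regs: r0:32,r1:-36,r2:Add1,r3:-4
  c19: -  regs: r0:32,r1:-36,r2:Add1,r3:-4
  c20: CDB Add1=20  regs: r0:32,r1:-36,r2:20,r3:-4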